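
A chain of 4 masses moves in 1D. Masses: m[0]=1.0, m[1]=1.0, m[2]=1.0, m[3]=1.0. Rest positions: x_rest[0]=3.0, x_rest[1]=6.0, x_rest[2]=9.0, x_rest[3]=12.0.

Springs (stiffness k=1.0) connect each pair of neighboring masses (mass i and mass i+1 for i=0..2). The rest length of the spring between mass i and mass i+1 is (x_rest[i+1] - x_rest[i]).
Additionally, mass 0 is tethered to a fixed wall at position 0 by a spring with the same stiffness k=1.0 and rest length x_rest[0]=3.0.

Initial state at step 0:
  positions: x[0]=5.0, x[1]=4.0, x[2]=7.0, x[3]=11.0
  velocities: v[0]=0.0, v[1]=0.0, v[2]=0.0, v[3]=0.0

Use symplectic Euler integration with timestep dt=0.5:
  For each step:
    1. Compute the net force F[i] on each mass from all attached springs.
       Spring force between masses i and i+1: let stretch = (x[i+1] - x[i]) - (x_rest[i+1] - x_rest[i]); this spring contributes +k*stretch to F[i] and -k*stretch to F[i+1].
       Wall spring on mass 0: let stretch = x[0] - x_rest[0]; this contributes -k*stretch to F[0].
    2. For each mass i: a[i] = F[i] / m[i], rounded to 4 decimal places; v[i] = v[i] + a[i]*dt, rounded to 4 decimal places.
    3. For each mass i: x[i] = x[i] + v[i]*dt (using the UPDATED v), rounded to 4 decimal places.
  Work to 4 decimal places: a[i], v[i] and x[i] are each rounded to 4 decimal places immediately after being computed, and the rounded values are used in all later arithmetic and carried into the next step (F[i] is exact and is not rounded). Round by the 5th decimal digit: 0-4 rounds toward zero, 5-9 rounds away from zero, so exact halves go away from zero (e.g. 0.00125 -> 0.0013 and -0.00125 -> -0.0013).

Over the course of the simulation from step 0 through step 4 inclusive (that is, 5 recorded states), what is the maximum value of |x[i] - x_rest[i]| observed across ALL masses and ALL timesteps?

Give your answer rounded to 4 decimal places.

Answer: 2.7031

Derivation:
Step 0: x=[5.0000 4.0000 7.0000 11.0000] v=[0.0000 0.0000 0.0000 0.0000]
Step 1: x=[3.5000 5.0000 7.2500 10.7500] v=[-3.0000 2.0000 0.5000 -0.5000]
Step 2: x=[1.5000 6.1875 7.8125 10.3750] v=[-4.0000 2.3750 1.1250 -0.7500]
Step 3: x=[0.2969 6.6094 8.6094 10.1094] v=[-2.4063 0.8438 1.5938 -0.5313]
Step 4: x=[0.5977 5.9532 9.2813 10.2188] v=[0.6015 -1.3125 1.3438 0.2187]
Max displacement = 2.7031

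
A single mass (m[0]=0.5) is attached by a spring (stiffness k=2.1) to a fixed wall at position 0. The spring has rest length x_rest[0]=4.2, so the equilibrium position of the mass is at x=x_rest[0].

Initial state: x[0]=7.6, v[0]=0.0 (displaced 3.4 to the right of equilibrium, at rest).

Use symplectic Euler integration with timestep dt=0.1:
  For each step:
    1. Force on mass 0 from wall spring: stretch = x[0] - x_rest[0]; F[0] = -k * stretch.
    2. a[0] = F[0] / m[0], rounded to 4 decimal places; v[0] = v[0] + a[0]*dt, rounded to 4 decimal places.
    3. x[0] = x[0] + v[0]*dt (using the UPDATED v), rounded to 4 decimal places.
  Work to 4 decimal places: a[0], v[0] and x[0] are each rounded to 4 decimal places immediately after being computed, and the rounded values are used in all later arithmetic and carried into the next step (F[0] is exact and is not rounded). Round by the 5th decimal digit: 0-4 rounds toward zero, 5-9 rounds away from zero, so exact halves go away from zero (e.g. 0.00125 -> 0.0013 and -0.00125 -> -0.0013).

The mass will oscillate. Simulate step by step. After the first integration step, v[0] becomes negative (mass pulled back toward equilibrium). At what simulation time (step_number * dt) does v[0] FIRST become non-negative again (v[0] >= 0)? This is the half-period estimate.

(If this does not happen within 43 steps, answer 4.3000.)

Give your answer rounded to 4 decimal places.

Step 0: x=[7.6000] v=[0.0000]
Step 1: x=[7.4572] v=[-1.4280]
Step 2: x=[7.1776] v=[-2.7960]
Step 3: x=[6.7729] v=[-4.0466]
Step 4: x=[6.2602] v=[-5.1272]
Step 5: x=[5.6610] v=[-5.9925]
Step 6: x=[5.0004] v=[-6.6061]
Step 7: x=[4.3062] v=[-6.9423]
Step 8: x=[3.6075] v=[-6.9869]
Step 9: x=[2.9337] v=[-6.7381]
Step 10: x=[2.3131] v=[-6.2063]
Step 11: x=[1.7717] v=[-5.4138]
Step 12: x=[1.3323] v=[-4.3939]
Step 13: x=[1.0134] v=[-3.1895]
Step 14: x=[0.8283] v=[-1.8511]
Step 15: x=[0.7848] v=[-0.4350]
Step 16: x=[0.8847] v=[0.9994]
First v>=0 after going negative at step 16, time=1.6000

Answer: 1.6000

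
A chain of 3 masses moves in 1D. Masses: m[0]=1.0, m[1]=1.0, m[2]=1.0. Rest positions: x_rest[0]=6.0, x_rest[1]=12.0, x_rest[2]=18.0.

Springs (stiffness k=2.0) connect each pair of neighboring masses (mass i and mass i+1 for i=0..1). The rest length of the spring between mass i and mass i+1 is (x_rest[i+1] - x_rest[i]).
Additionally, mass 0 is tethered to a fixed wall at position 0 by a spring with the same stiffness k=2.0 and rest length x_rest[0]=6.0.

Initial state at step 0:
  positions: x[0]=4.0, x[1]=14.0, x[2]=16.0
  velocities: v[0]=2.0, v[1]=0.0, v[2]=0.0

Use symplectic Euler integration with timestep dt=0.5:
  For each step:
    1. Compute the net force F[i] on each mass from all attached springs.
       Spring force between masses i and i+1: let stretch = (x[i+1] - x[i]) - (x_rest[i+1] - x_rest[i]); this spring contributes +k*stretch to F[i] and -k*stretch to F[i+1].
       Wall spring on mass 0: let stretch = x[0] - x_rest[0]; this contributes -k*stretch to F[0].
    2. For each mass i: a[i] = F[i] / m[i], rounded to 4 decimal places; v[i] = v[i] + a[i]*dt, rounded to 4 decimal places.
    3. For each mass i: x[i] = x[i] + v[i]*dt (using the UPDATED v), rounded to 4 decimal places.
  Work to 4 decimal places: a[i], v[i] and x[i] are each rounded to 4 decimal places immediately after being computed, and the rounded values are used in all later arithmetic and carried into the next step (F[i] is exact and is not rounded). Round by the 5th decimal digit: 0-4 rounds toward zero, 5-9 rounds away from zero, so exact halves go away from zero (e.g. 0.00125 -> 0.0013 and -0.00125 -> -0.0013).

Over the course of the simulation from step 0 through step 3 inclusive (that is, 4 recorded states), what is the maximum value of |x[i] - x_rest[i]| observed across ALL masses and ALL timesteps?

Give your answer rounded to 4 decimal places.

Answer: 3.0000

Derivation:
Step 0: x=[4.0000 14.0000 16.0000] v=[2.0000 0.0000 0.0000]
Step 1: x=[8.0000 10.0000 18.0000] v=[8.0000 -8.0000 4.0000]
Step 2: x=[9.0000 9.0000 19.0000] v=[2.0000 -2.0000 2.0000]
Step 3: x=[5.5000 13.0000 18.0000] v=[-7.0000 8.0000 -2.0000]
Max displacement = 3.0000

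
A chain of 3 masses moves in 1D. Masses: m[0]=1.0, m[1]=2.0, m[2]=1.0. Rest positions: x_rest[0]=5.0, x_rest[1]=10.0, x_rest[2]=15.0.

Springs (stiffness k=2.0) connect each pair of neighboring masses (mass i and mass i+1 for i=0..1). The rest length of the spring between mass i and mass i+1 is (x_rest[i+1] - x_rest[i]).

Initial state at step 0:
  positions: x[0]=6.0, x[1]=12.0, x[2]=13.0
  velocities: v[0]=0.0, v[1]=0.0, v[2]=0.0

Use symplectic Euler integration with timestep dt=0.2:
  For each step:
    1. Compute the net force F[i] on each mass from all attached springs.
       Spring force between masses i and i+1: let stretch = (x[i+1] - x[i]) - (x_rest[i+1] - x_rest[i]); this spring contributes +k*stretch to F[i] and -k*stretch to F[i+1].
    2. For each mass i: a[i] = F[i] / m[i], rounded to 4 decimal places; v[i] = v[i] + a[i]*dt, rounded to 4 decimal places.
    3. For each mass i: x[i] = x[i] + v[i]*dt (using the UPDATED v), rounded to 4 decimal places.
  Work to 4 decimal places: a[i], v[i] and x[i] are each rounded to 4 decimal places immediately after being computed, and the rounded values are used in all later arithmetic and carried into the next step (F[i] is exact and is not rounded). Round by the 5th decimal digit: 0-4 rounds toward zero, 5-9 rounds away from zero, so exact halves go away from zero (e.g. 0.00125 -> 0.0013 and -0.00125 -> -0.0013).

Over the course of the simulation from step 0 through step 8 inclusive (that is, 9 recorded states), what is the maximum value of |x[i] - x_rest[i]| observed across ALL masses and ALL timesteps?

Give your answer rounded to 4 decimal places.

Answer: 3.1054

Derivation:
Step 0: x=[6.0000 12.0000 13.0000] v=[0.0000 0.0000 0.0000]
Step 1: x=[6.0800 11.8000 13.3200] v=[0.4000 -1.0000 1.6000]
Step 2: x=[6.2176 11.4320 13.9184] v=[0.6880 -1.8400 2.9920]
Step 3: x=[6.3724 10.9549 14.7179] v=[0.7738 -2.3856 3.9974]
Step 4: x=[6.4938 10.4450 15.6163] v=[0.6068 -2.5495 4.4922]
Step 5: x=[6.5313 9.9839 16.5010] v=[0.1873 -2.3055 4.4237]
Step 6: x=[6.4450 9.6454 17.2644] v=[-0.4317 -1.6926 3.8169]
Step 7: x=[6.2147 9.4836 17.8183] v=[-1.1515 -0.8089 2.7693]
Step 8: x=[5.8459 9.5245 18.1054] v=[-1.8439 0.2043 1.4354]
Max displacement = 3.1054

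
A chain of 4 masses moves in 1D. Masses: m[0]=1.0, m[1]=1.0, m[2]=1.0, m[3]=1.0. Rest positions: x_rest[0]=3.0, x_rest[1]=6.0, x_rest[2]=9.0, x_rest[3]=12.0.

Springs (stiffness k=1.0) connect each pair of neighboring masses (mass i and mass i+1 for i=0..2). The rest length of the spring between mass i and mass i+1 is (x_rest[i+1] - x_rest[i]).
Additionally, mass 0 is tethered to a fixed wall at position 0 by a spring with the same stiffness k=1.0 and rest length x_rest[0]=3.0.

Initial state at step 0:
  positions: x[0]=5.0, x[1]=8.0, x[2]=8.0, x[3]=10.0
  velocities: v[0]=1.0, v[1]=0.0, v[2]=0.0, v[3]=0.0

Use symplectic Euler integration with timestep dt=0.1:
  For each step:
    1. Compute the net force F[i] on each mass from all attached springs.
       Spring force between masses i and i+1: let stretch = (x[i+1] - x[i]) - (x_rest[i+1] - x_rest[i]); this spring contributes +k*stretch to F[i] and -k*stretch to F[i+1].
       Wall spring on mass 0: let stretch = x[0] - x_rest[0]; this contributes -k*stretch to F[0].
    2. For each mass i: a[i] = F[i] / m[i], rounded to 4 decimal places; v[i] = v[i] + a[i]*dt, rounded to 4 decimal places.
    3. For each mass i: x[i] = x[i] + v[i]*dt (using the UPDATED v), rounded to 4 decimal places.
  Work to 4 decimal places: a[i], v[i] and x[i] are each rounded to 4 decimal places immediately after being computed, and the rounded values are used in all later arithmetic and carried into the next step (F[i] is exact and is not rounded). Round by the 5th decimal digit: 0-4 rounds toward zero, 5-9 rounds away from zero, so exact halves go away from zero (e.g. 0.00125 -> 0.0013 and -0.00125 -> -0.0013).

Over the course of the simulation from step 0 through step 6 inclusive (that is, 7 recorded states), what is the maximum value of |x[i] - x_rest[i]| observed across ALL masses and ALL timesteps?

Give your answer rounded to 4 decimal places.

Answer: 2.1819

Derivation:
Step 0: x=[5.0000 8.0000 8.0000 10.0000] v=[1.0000 0.0000 0.0000 0.0000]
Step 1: x=[5.0800 7.9700 8.0200 10.0100] v=[0.8000 -0.3000 0.2000 0.1000]
Step 2: x=[5.1381 7.9116 8.0594 10.0301] v=[0.5810 -0.5840 0.3940 0.2010]
Step 3: x=[5.1726 7.8269 8.1170 10.0605] v=[0.3445 -0.8466 0.5763 0.3039]
Step 4: x=[5.1819 7.7186 8.1912 10.1015] v=[0.0927 -1.0830 0.7416 0.4096]
Step 5: x=[5.1647 7.5897 8.2797 10.1534] v=[-0.1718 -1.2894 0.8854 0.5186]
Step 6: x=[5.1201 7.4434 8.3801 10.2165] v=[-0.4458 -1.4629 1.0038 0.6312]
Max displacement = 2.1819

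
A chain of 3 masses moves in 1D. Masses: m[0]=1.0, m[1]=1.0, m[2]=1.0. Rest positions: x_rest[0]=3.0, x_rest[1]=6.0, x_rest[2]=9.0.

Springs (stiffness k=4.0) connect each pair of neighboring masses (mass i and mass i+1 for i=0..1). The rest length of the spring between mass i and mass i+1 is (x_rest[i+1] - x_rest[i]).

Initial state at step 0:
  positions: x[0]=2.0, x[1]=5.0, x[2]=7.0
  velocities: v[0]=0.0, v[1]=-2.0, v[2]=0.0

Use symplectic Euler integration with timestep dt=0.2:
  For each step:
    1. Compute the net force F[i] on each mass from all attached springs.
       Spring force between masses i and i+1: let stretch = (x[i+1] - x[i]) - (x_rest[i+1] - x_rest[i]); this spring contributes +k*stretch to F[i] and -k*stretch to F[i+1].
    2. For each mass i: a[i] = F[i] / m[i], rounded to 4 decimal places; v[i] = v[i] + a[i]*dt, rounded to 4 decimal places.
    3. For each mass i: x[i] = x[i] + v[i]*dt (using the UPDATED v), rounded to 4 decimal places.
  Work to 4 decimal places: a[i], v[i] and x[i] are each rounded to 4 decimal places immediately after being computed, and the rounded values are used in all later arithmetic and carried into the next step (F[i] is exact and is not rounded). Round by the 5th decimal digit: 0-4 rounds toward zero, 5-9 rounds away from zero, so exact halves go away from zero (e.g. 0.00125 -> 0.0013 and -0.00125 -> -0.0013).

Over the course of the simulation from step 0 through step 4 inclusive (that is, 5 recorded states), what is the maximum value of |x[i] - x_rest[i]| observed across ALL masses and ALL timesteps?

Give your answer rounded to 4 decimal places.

Answer: 2.3623

Derivation:
Step 0: x=[2.0000 5.0000 7.0000] v=[0.0000 -2.0000 0.0000]
Step 1: x=[2.0000 4.4400 7.1600] v=[0.0000 -2.8000 0.8000]
Step 2: x=[1.9104 3.9248 7.3648] v=[-0.4480 -2.5760 1.0240]
Step 3: x=[1.6631 3.6377 7.4992] v=[-1.2365 -1.4355 0.6720]
Step 4: x=[1.2517 3.6525 7.4958] v=[-2.0568 0.0740 -0.0172]
Max displacement = 2.3623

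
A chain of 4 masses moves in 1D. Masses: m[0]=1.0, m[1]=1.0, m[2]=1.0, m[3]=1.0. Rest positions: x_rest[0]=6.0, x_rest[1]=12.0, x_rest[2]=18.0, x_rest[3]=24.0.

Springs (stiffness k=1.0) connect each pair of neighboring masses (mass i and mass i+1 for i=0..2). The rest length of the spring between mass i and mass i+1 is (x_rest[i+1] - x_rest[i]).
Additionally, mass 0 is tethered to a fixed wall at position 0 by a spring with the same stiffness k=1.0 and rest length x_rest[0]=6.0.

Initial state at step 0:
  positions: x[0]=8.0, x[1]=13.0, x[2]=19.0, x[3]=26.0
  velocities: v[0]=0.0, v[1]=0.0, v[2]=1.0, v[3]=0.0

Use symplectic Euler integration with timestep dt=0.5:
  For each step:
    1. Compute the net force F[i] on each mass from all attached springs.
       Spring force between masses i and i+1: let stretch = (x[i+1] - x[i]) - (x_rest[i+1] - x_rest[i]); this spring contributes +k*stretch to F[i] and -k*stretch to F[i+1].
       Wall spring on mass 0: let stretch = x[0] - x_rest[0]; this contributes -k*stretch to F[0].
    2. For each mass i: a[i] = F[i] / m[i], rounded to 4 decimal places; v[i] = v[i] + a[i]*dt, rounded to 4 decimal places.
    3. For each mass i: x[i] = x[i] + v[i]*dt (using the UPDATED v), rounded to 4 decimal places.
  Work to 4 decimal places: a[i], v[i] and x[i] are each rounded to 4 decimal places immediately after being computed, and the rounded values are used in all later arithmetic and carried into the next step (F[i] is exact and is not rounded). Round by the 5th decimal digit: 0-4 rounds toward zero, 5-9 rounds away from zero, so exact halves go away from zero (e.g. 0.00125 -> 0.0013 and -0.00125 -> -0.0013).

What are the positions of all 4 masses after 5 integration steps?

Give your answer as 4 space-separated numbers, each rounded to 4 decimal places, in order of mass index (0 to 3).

Answer: 6.1075 13.0508 19.7520 26.1241

Derivation:
Step 0: x=[8.0000 13.0000 19.0000 26.0000] v=[0.0000 0.0000 1.0000 0.0000]
Step 1: x=[7.2500 13.2500 19.7500 25.7500] v=[-1.5000 0.5000 1.5000 -0.5000]
Step 2: x=[6.1875 13.6250 20.3750 25.5000] v=[-2.1250 0.7500 1.2500 -0.5000]
Step 3: x=[5.4375 13.8282 20.5938 25.4688] v=[-1.5000 0.4063 0.4375 -0.0625]
Step 4: x=[5.4258 13.6251 20.3399 25.7188] v=[-0.0234 -0.4063 -0.5078 0.5000]
Step 5: x=[6.1075 13.0508 19.7520 26.1241] v=[1.3634 -1.1486 -1.1758 0.8106]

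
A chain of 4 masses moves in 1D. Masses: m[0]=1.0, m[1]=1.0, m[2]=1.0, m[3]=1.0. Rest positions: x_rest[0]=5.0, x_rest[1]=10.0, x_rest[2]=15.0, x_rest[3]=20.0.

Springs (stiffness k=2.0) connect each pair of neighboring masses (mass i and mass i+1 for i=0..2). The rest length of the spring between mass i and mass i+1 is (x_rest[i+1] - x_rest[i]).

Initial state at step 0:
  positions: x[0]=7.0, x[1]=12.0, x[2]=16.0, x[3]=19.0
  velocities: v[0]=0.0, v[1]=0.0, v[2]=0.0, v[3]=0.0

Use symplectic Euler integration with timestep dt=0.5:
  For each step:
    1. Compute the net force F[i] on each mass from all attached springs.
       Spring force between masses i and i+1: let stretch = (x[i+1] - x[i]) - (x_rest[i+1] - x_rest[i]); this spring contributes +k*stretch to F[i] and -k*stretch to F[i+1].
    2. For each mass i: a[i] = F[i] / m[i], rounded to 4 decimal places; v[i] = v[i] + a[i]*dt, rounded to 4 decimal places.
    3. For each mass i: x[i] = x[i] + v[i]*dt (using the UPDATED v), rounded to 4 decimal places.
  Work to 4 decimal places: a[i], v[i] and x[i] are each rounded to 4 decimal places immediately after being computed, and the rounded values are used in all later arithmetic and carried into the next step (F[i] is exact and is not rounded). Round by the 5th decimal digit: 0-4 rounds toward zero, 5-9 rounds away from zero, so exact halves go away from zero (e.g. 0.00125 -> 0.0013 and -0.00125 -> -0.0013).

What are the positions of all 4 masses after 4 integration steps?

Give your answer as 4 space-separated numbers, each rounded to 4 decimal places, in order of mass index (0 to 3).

Answer: 4.8750 10.3750 16.6250 22.1250

Derivation:
Step 0: x=[7.0000 12.0000 16.0000 19.0000] v=[0.0000 0.0000 0.0000 0.0000]
Step 1: x=[7.0000 11.5000 15.5000 20.0000] v=[0.0000 -1.0000 -1.0000 2.0000]
Step 2: x=[6.7500 10.7500 15.2500 21.2500] v=[-0.5000 -1.5000 -0.5000 2.5000]
Step 3: x=[6.0000 10.2500 15.7500 22.0000] v=[-1.5000 -1.0000 1.0000 1.5000]
Step 4: x=[4.8750 10.3750 16.6250 22.1250] v=[-2.2500 0.2500 1.7500 0.2500]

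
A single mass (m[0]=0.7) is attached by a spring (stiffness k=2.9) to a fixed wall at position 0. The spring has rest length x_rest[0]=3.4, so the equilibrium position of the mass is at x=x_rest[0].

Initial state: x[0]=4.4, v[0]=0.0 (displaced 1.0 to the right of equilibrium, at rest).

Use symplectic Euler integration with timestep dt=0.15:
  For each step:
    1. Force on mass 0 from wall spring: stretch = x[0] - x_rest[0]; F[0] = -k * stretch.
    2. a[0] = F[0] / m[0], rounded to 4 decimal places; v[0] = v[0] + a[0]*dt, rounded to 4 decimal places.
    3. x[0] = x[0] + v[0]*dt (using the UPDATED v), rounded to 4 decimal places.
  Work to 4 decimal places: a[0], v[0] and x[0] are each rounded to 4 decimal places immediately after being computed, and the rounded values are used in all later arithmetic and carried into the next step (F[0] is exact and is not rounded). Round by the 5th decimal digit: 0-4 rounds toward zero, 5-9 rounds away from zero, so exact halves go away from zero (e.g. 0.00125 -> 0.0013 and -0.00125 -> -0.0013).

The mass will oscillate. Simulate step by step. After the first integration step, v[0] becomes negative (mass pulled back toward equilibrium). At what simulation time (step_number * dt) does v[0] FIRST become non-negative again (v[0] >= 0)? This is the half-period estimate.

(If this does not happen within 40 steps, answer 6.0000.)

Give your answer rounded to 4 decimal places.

Step 0: x=[4.4000] v=[0.0000]
Step 1: x=[4.3068] v=[-0.6214]
Step 2: x=[4.1291] v=[-1.1849]
Step 3: x=[3.8834] v=[-1.6380]
Step 4: x=[3.5926] v=[-1.9384]
Step 5: x=[3.2839] v=[-2.0581]
Step 6: x=[2.9860] v=[-1.9860]
Step 7: x=[2.7267] v=[-1.7287]
Step 8: x=[2.5302] v=[-1.3103]
Step 9: x=[2.4147] v=[-0.7698]
Step 10: x=[2.3911] v=[-0.1575]
Step 11: x=[2.4615] v=[0.4695]
First v>=0 after going negative at step 11, time=1.6500

Answer: 1.6500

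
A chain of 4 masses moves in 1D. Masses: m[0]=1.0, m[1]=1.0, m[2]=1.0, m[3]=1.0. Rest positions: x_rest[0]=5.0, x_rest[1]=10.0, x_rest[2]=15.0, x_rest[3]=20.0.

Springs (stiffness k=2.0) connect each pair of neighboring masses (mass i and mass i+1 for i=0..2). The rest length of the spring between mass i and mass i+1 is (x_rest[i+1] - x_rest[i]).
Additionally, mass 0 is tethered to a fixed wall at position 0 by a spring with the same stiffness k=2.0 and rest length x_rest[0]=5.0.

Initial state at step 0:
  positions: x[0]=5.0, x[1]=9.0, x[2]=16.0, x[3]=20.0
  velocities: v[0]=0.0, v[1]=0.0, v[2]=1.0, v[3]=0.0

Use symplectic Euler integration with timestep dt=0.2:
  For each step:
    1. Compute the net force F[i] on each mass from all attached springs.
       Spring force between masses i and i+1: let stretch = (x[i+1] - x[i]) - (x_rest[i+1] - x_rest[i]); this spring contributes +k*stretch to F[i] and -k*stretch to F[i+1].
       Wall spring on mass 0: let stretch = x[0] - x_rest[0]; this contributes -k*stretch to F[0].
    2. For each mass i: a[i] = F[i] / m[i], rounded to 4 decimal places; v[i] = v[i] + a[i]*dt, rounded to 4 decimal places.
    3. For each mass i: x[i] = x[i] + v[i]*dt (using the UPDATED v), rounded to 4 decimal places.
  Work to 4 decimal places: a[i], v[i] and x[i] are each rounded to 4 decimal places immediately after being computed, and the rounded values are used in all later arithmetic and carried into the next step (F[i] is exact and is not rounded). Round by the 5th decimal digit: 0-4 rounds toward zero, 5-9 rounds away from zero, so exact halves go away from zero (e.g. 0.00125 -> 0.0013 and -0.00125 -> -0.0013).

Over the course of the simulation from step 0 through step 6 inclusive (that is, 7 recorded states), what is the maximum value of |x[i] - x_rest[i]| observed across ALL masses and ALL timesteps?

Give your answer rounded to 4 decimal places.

Answer: 1.1764

Derivation:
Step 0: x=[5.0000 9.0000 16.0000 20.0000] v=[0.0000 0.0000 1.0000 0.0000]
Step 1: x=[4.9200 9.2400 15.9600 20.0800] v=[-0.4000 1.2000 -0.2000 0.4000]
Step 2: x=[4.7920 9.6720 15.7120 20.2304] v=[-0.6400 2.1600 -1.2400 0.7520]
Step 3: x=[4.6710 10.1968 15.3423 20.4193] v=[-0.6048 2.6240 -1.8486 0.9446]
Step 4: x=[4.6184 10.6912 14.9671 20.6021] v=[-0.2629 2.4719 -1.8760 0.9138]
Step 5: x=[4.6822 11.0418 14.7006 20.7341] v=[0.3189 1.7531 -1.3324 0.6598]
Step 6: x=[4.8802 11.1764 14.6241 20.7834] v=[0.9899 0.6728 -0.3825 0.2464]
Max displacement = 1.1764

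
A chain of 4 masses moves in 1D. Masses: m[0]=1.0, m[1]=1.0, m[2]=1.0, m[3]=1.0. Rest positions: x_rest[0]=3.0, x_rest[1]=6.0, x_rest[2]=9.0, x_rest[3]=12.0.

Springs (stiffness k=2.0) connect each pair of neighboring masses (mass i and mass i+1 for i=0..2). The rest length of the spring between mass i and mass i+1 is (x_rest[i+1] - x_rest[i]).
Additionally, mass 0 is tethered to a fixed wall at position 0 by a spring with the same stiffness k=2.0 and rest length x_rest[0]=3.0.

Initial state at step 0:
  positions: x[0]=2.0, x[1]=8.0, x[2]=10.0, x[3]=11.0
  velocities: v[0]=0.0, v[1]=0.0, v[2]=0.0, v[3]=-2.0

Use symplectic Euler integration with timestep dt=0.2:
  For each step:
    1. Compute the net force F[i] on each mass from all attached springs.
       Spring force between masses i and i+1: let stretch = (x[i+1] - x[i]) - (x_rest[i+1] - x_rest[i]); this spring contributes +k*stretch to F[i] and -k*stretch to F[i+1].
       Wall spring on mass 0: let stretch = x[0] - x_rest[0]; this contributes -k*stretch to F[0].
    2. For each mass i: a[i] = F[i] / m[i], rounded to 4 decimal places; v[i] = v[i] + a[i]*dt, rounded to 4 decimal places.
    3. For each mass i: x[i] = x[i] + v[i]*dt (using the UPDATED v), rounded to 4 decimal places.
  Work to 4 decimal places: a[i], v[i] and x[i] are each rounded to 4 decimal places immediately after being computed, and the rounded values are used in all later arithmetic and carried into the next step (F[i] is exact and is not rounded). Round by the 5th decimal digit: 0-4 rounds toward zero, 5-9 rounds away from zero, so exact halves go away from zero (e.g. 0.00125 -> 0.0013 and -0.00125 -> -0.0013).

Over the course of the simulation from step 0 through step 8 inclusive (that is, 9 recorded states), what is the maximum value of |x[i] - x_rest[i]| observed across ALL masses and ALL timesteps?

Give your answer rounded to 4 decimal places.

Step 0: x=[2.0000 8.0000 10.0000 11.0000] v=[0.0000 0.0000 0.0000 -2.0000]
Step 1: x=[2.3200 7.6800 9.9200 10.7600] v=[1.6000 -1.6000 -0.4000 -1.2000]
Step 2: x=[2.8832 7.1104 9.7280 10.6928] v=[2.8160 -2.8480 -0.9600 -0.3360]
Step 3: x=[3.5539 6.4120 9.4038 10.7884] v=[3.3536 -3.4918 -1.6211 0.4781]
Step 4: x=[4.1690 5.7243 8.9510 11.0133] v=[3.0753 -3.4383 -2.2640 1.1243]
Step 5: x=[4.5750 5.1704 8.4050 11.3132] v=[2.0298 -2.7697 -2.7298 1.4994]
Step 6: x=[4.6626 4.8276 7.8329 11.6204] v=[0.4380 -1.7140 -2.8604 1.5361]
Step 7: x=[4.3904 4.7120 7.3234 11.8646] v=[-1.3610 -0.5779 -2.5475 1.2211]
Step 8: x=[3.7927 4.7796 6.9683 11.9855] v=[-2.9885 0.3380 -1.7756 0.6046]
Max displacement = 2.0317

Answer: 2.0317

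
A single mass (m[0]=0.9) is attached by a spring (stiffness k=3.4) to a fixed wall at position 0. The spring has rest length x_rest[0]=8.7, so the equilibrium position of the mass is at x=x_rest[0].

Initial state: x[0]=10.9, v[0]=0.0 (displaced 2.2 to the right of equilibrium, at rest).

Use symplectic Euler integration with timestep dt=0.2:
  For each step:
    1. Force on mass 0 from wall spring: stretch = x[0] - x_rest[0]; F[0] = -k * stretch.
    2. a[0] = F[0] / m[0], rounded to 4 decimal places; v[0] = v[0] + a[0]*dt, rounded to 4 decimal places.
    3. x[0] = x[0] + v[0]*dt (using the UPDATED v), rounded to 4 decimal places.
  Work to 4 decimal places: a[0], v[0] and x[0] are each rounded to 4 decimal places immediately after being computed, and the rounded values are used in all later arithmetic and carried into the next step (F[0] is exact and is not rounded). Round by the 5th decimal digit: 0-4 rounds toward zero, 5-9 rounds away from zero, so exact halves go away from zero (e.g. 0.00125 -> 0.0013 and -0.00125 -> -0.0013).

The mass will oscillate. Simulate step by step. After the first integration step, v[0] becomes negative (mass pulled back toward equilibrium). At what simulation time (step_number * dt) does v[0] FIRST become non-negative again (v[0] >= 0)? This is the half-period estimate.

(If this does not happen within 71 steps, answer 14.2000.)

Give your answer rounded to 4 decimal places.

Step 0: x=[10.9000] v=[0.0000]
Step 1: x=[10.5676] v=[-1.6622]
Step 2: x=[9.9529] v=[-3.0733]
Step 3: x=[9.1489] v=[-4.0199]
Step 4: x=[8.2771] v=[-4.3591]
Step 5: x=[7.4692] v=[-4.0396]
Step 6: x=[6.8473] v=[-3.1097]
Step 7: x=[6.5053] v=[-1.7099]
Step 8: x=[6.4950] v=[-0.0517]
Step 9: x=[6.8179] v=[1.6143]
First v>=0 after going negative at step 9, time=1.8000

Answer: 1.8000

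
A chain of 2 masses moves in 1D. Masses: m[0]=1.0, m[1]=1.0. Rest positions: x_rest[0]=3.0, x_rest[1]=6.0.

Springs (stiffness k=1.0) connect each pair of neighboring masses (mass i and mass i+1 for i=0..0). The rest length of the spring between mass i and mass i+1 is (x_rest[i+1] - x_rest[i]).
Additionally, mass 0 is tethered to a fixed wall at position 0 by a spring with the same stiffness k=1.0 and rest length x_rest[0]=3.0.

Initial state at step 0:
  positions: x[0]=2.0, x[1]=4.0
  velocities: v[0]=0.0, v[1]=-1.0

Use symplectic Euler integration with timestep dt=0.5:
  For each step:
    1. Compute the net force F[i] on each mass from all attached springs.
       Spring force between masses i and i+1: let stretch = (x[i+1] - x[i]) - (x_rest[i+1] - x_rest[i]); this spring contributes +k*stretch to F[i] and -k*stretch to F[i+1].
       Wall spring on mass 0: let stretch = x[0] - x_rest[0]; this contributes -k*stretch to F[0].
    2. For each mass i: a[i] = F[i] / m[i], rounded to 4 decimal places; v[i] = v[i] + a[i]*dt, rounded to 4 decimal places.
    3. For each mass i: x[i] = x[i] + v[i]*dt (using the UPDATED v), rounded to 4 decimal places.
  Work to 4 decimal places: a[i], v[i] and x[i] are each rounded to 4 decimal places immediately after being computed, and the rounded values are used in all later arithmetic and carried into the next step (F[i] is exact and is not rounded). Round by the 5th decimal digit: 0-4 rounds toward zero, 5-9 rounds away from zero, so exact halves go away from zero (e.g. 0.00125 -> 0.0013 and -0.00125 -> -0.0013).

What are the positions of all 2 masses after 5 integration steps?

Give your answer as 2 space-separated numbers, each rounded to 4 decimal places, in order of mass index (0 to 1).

Step 0: x=[2.0000 4.0000] v=[0.0000 -1.0000]
Step 1: x=[2.0000 3.7500] v=[0.0000 -0.5000]
Step 2: x=[1.9375 3.8125] v=[-0.1250 0.1250]
Step 3: x=[1.8594 4.1563] v=[-0.1563 0.6875]
Step 4: x=[1.8907 4.6759] v=[0.0625 1.0391]
Step 5: x=[2.1456 5.2492] v=[0.5098 1.1465]

Answer: 2.1456 5.2492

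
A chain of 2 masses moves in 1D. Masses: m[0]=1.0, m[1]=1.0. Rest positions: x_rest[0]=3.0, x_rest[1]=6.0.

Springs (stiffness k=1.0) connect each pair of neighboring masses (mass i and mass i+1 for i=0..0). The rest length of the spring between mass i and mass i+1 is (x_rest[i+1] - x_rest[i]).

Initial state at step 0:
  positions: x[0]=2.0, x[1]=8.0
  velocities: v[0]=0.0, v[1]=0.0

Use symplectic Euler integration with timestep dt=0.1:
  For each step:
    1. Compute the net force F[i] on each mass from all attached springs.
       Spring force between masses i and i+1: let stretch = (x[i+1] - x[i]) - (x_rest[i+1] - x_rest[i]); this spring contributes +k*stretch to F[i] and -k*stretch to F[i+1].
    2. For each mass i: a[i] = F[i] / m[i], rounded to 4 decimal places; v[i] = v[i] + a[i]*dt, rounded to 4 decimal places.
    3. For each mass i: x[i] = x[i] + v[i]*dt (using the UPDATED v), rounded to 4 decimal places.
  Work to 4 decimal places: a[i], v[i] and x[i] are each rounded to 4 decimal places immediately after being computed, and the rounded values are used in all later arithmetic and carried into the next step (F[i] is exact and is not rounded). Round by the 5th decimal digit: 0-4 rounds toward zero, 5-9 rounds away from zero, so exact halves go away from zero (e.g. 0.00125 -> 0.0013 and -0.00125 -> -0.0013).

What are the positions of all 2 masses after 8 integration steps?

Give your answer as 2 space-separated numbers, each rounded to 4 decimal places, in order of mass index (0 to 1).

Step 0: x=[2.0000 8.0000] v=[0.0000 0.0000]
Step 1: x=[2.0300 7.9700] v=[0.3000 -0.3000]
Step 2: x=[2.0894 7.9106] v=[0.5940 -0.5940]
Step 3: x=[2.1770 7.8230] v=[0.8761 -0.8761]
Step 4: x=[2.2911 7.7089] v=[1.1407 -1.1407]
Step 5: x=[2.4294 7.5707] v=[1.3825 -1.3825]
Step 6: x=[2.5891 7.4110] v=[1.5966 -1.5966]
Step 7: x=[2.7670 7.2331] v=[1.7788 -1.7788]
Step 8: x=[2.9595 7.0406] v=[1.9254 -1.9254]

Answer: 2.9595 7.0406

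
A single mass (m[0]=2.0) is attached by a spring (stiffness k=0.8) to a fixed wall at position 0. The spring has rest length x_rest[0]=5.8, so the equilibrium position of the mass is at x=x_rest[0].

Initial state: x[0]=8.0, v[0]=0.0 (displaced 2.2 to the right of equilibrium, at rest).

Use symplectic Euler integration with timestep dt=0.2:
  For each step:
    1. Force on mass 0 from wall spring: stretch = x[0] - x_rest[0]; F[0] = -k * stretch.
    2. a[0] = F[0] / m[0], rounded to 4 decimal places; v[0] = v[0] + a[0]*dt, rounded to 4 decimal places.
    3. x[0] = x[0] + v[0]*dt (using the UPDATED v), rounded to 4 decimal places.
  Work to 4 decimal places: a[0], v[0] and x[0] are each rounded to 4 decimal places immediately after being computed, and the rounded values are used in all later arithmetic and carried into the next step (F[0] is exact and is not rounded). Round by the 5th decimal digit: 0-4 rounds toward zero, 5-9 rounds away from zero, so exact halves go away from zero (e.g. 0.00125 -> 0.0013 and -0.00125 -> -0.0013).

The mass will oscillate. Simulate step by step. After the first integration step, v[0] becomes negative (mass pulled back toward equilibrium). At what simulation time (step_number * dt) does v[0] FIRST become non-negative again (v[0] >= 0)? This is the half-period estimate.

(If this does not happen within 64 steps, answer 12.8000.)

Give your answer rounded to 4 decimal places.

Step 0: x=[8.0000] v=[0.0000]
Step 1: x=[7.9648] v=[-0.1760]
Step 2: x=[7.8950] v=[-0.3492]
Step 3: x=[7.7916] v=[-0.5168]
Step 4: x=[7.6564] v=[-0.6761]
Step 5: x=[7.4915] v=[-0.8246]
Step 6: x=[7.2995] v=[-0.9599]
Step 7: x=[7.0835] v=[-1.0799]
Step 8: x=[6.8470] v=[-1.1826]
Step 9: x=[6.5937] v=[-1.2664]
Step 10: x=[6.3277] v=[-1.3299]
Step 11: x=[6.0533] v=[-1.3721]
Step 12: x=[5.7748] v=[-1.3924]
Step 13: x=[5.4967] v=[-1.3904]
Step 14: x=[5.2235] v=[-1.3661]
Step 15: x=[4.9595] v=[-1.3200]
Step 16: x=[4.7089] v=[-1.2528]
Step 17: x=[4.4758] v=[-1.1655]
Step 18: x=[4.2639] v=[-1.0596]
Step 19: x=[4.0766] v=[-0.9367]
Step 20: x=[3.9168] v=[-0.7988]
Step 21: x=[3.7872] v=[-0.6481]
Step 22: x=[3.6898] v=[-0.4871]
Step 23: x=[3.6261] v=[-0.3183]
Step 24: x=[3.5972] v=[-0.1444]
Step 25: x=[3.6036] v=[0.0318]
First v>=0 after going negative at step 25, time=5.0000

Answer: 5.0000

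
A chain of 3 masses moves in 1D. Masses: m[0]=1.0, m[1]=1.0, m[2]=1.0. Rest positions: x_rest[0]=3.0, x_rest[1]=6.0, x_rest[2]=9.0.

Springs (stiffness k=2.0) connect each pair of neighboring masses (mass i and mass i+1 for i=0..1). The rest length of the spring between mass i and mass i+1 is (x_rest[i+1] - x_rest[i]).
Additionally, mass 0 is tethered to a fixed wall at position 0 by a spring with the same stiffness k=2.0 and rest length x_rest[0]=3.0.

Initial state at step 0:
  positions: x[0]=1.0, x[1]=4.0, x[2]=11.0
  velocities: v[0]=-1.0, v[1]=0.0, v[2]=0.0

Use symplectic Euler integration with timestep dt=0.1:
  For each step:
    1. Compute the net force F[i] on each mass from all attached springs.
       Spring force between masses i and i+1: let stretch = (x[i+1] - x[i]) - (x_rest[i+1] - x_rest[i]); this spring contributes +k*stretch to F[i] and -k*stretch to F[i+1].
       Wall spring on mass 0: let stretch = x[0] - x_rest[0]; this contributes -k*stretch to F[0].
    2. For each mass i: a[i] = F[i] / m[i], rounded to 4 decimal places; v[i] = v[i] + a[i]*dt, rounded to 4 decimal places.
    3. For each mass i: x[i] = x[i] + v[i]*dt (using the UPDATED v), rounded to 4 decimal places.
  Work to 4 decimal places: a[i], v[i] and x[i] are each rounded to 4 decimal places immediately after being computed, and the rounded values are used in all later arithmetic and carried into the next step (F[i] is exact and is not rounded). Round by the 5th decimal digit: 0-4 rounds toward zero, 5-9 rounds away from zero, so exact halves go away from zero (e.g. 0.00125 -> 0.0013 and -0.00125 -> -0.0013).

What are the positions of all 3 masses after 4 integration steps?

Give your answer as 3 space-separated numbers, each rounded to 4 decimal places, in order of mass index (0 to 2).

Answer: 1.0382 4.7225 10.2468

Derivation:
Step 0: x=[1.0000 4.0000 11.0000] v=[-1.0000 0.0000 0.0000]
Step 1: x=[0.9400 4.0800 10.9200] v=[-0.6000 0.8000 -0.8000]
Step 2: x=[0.9240 4.2340 10.7632] v=[-0.1600 1.5400 -1.5680]
Step 3: x=[0.9557 4.4524 10.5358] v=[0.3172 2.1838 -2.2738]
Step 4: x=[1.0382 4.7225 10.2468] v=[0.8254 2.7011 -2.8905]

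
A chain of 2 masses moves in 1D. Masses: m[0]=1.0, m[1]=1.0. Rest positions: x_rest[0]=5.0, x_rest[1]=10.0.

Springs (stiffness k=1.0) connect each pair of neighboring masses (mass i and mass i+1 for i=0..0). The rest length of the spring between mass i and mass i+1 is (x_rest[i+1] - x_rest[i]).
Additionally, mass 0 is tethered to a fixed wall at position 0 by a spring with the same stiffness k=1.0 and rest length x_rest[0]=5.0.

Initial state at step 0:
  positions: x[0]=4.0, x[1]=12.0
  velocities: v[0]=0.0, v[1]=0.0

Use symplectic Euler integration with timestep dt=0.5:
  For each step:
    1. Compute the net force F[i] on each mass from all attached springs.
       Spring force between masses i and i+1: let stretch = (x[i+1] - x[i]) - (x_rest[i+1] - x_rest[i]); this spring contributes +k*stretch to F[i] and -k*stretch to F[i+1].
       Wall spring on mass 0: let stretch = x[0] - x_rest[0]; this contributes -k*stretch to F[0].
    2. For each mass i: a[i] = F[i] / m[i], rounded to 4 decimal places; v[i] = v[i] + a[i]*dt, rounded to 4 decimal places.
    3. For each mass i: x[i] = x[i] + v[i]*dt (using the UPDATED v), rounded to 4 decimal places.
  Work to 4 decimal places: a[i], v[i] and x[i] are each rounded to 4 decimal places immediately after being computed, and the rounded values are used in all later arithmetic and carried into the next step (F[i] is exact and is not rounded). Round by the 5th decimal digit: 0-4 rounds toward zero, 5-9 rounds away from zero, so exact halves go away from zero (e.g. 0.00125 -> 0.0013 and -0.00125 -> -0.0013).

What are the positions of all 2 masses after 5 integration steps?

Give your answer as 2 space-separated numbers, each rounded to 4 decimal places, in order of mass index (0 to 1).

Answer: 5.1475 9.7198

Derivation:
Step 0: x=[4.0000 12.0000] v=[0.0000 0.0000]
Step 1: x=[5.0000 11.2500] v=[2.0000 -1.5000]
Step 2: x=[6.3125 10.1875] v=[2.6250 -2.1250]
Step 3: x=[7.0157 9.4063] v=[1.4063 -1.5625]
Step 4: x=[6.5626 9.2774] v=[-0.9063 -0.2578]
Step 5: x=[5.1475 9.7198] v=[-2.8302 0.8848]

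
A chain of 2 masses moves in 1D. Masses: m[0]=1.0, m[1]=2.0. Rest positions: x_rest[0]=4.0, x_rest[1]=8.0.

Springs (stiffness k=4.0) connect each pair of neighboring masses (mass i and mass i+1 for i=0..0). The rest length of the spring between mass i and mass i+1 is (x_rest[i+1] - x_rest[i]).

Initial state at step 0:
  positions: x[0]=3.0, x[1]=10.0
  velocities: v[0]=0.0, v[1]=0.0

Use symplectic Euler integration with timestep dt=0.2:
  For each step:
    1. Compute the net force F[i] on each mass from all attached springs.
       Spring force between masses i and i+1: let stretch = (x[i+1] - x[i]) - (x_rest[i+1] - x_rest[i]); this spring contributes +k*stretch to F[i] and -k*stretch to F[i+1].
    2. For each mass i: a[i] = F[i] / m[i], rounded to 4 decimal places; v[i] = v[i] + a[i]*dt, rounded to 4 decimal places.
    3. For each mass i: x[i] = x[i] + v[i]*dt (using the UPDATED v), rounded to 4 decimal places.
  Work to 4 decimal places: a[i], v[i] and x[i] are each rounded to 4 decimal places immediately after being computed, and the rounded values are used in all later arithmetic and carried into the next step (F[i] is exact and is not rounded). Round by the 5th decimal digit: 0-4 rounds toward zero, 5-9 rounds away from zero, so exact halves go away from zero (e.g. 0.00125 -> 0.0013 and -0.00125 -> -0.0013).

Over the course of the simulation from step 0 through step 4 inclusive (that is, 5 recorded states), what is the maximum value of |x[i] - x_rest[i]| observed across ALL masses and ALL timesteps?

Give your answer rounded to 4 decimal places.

Step 0: x=[3.0000 10.0000] v=[0.0000 0.0000]
Step 1: x=[3.4800 9.7600] v=[2.4000 -1.2000]
Step 2: x=[4.3248 9.3376] v=[4.2240 -2.1120]
Step 3: x=[5.3316 8.8342] v=[5.0342 -2.5171]
Step 4: x=[6.2589 8.3706] v=[4.6363 -2.3181]
Max displacement = 2.2589

Answer: 2.2589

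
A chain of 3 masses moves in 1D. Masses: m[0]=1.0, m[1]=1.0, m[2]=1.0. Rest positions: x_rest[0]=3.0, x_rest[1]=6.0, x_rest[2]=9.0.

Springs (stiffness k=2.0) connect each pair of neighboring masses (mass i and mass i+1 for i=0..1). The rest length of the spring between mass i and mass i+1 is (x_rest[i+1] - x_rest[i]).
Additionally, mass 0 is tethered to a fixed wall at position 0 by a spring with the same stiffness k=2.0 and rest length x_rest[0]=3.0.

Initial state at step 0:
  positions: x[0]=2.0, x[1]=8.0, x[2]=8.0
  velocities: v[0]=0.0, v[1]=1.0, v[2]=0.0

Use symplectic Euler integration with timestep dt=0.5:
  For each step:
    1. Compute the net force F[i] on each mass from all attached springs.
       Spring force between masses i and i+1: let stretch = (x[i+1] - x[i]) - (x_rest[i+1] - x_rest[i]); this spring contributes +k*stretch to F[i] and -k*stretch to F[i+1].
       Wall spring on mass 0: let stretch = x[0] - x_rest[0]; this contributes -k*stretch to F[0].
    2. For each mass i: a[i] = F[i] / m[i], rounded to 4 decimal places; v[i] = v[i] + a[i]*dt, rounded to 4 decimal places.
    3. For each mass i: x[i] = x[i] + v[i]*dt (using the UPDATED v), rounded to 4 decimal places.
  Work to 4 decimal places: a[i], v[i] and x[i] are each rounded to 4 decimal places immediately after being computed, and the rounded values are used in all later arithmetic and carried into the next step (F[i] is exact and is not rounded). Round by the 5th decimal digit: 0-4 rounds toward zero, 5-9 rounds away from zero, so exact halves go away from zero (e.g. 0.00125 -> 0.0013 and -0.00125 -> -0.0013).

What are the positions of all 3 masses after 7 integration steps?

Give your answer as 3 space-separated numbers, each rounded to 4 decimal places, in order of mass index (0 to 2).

Step 0: x=[2.0000 8.0000 8.0000] v=[0.0000 1.0000 0.0000]
Step 1: x=[4.0000 5.5000 9.5000] v=[4.0000 -5.0000 3.0000]
Step 2: x=[4.7500 4.2500 10.5000] v=[1.5000 -2.5000 2.0000]
Step 3: x=[2.8750 6.3750 9.8750] v=[-3.7500 4.2500 -1.2500]
Step 4: x=[1.3125 8.5000 9.0000] v=[-3.1250 4.2500 -1.7500]
Step 5: x=[2.6875 7.2813 9.3750] v=[2.7500 -2.4375 0.7500]
Step 6: x=[5.0157 4.8125 10.2032] v=[4.6563 -4.9376 1.6563]
Step 7: x=[4.7344 5.1407 9.8360] v=[-0.5626 0.6563 -0.7344]

Answer: 4.7344 5.1407 9.8360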